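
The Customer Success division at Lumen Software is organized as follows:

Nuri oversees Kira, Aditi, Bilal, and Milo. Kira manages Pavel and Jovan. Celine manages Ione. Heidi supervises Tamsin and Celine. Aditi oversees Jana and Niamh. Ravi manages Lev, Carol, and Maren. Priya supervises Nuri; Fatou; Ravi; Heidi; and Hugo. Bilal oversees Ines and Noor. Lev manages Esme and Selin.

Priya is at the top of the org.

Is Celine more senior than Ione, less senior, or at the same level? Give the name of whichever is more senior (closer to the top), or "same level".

Celine

Celine is 2 levels below Priya; Ione is 3. Celine is higher.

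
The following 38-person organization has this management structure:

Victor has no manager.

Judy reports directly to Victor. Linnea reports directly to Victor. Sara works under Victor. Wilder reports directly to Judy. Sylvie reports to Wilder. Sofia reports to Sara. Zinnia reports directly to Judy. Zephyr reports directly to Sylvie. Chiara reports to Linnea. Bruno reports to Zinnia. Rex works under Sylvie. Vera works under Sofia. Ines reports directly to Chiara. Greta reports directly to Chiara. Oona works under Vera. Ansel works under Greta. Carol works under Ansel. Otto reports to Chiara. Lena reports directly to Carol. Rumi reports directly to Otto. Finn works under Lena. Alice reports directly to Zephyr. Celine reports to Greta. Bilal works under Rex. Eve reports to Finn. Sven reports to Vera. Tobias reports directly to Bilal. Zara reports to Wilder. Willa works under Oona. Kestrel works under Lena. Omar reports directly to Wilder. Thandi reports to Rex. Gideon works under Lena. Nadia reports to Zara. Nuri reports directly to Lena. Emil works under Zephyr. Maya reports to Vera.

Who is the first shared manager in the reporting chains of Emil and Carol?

Emil's chain of managers is Zephyr, Sylvie, Wilder, Judy, Victor. Carol's chain of managers is Ansel, Greta, Chiara, Linnea, Victor. The first manager that appears in both chains is Victor.

Victor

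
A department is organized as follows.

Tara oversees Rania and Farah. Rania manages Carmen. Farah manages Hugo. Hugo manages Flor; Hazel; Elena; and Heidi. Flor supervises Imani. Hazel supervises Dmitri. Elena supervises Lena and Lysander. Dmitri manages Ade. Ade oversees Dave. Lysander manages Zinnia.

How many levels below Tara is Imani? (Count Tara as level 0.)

4

Chain from Imani up to Tara: Imani → Flor → Hugo → Farah → Tara. That is 4 steps up, so Imani is 4 levels below Tara.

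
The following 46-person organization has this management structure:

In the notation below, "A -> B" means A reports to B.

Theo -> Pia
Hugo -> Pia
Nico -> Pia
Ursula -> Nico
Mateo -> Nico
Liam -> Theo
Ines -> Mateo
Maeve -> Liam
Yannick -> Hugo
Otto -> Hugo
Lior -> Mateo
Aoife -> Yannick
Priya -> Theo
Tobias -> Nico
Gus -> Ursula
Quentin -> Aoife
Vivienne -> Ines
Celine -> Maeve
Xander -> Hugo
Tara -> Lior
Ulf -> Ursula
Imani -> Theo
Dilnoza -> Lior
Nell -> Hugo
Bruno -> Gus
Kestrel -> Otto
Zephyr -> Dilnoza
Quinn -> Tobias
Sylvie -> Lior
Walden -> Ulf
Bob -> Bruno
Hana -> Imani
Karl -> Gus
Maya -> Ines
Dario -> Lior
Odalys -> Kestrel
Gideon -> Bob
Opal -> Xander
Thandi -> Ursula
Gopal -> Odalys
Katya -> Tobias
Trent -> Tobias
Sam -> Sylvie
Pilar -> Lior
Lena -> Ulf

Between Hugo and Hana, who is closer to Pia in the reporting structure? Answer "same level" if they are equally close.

Hugo is 1 level below Pia; Hana is 3. Hugo is higher.

Hugo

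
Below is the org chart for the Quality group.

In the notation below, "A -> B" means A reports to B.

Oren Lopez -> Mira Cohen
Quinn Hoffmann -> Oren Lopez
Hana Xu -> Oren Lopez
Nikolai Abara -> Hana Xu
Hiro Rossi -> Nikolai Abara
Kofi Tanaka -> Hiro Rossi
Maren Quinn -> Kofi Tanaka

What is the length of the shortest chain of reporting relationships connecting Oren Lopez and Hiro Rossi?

Hiro Rossi is in Oren Lopez's organization: the chain from Hiro Rossi up to Oren Lopez is Hiro Rossi → Nikolai Abara → Hana Xu → Oren Lopez, which is 3 links.

3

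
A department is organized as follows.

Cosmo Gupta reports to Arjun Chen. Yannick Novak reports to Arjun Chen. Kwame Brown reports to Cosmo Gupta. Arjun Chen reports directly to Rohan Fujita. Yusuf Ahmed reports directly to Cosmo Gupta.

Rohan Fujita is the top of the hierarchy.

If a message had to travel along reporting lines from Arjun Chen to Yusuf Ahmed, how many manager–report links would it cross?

Yusuf Ahmed is in Arjun Chen's organization: the chain from Yusuf Ahmed up to Arjun Chen is Yusuf Ahmed → Cosmo Gupta → Arjun Chen, which is 2 links.

2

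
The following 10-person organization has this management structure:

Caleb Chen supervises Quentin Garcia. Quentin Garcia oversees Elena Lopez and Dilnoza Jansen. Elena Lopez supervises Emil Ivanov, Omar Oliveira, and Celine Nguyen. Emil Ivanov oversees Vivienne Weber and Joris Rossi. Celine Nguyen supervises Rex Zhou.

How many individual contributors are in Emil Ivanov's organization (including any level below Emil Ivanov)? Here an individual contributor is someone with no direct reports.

The people in Emil Ivanov's organization with no one reporting to them are Joris Rossi, Vivienne Weber. That is 2.

2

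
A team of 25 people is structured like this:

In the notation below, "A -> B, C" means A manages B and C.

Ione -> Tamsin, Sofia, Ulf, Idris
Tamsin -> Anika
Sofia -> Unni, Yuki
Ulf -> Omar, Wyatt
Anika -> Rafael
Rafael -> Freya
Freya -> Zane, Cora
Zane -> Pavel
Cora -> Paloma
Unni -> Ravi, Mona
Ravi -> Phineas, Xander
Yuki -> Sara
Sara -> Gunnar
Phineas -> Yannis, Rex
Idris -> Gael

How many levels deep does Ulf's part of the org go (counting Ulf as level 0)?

1

The longest chain under Ulf runs Ulf → Wyatt, which is 1 level below Ulf.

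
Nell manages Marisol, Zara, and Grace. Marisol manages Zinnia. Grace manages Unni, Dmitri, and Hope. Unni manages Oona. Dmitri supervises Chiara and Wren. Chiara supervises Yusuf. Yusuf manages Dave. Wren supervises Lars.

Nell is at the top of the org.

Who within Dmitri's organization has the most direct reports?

Direct-report counts within Dmitri's organization: Dmitri has 2; Wren has 1; Chiara has 1; Yusuf has 1. The largest is 2, held by Dmitri.

Dmitri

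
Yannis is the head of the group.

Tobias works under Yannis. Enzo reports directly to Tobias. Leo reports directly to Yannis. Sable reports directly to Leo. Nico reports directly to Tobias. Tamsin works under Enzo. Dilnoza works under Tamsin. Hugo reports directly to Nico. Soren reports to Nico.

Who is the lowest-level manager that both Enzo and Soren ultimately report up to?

Tobias

Enzo's chain of managers is Tobias, Yannis. Soren's chain of managers is Nico, Tobias, Yannis. The first manager that appears in both chains is Tobias.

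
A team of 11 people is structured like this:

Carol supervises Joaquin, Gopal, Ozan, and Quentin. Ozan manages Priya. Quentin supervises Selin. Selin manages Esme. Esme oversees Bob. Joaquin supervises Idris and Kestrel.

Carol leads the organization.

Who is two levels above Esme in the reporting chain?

Quentin

Esme reports to Selin, and Selin reports to Quentin. So Esme's skip-level manager is Quentin.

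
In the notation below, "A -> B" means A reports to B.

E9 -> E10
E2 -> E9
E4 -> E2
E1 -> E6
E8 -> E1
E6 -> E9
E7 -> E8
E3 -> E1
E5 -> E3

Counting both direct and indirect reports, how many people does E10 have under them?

E10 directly manages E9. Under E9: E2, E4, E6, E1, E8, E7, E3, E5 (8). That's 9 in total.

9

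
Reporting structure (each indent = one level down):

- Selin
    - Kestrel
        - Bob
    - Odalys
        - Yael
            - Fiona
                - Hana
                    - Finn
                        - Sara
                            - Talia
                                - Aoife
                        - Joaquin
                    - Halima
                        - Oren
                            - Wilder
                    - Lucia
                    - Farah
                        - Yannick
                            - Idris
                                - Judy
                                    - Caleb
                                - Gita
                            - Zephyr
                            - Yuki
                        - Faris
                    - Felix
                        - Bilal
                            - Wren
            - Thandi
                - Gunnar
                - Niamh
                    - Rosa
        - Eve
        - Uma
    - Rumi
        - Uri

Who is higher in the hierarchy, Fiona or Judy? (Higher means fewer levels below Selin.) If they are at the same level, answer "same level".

Fiona

Fiona is 3 levels below Selin; Judy is 8. Fiona is higher.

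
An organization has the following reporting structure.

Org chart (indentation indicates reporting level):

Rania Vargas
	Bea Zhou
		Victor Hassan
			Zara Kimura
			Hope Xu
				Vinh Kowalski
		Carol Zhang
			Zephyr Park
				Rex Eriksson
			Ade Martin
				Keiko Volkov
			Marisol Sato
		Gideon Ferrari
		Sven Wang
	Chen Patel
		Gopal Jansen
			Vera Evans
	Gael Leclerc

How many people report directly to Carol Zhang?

Carol Zhang directly manages Zephyr Park, Ade Martin, Marisol Sato. That is 3 direct reports.

3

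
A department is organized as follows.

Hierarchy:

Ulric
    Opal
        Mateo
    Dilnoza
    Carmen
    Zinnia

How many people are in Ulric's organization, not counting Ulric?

5

Ulric directly manages Opal, Dilnoza, Carmen, Zinnia. Under Opal: Mateo (1). Dilnoza has no reports. Carmen has no reports. Zinnia has no reports. So Ulric's organization is 4 direct reports plus everyone under them: 2 + 1 + 1 + 1 = 5.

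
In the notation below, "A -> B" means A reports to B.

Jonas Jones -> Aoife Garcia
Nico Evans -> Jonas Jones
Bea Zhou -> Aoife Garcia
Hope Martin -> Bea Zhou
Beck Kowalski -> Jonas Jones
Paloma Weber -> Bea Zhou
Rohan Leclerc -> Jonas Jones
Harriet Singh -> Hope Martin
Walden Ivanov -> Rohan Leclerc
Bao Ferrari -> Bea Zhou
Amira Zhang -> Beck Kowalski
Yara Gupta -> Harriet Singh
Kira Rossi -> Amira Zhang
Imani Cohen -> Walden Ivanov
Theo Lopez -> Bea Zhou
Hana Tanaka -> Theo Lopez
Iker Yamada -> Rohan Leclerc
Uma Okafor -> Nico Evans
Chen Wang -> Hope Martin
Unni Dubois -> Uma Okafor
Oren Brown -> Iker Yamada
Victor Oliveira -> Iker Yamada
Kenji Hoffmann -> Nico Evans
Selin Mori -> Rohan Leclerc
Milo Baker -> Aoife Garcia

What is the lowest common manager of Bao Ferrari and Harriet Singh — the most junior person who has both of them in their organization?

Bea Zhou

Bao Ferrari's chain of managers is Bea Zhou, Aoife Garcia. Harriet Singh's chain of managers is Hope Martin, Bea Zhou, Aoife Garcia. The first manager that appears in both chains is Bea Zhou.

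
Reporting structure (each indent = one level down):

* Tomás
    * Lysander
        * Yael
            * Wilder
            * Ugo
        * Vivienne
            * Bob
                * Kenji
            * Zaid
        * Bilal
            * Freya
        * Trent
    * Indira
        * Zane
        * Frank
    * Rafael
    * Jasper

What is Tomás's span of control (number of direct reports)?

Tomás directly manages Lysander, Indira, Rafael, Jasper. That is 4 direct reports.

4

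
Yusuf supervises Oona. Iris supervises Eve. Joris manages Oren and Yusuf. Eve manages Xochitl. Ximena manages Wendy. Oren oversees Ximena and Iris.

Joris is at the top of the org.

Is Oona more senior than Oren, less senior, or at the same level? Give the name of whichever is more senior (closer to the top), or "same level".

Oren

Oona is 2 levels below Joris; Oren is 1. Oren is higher.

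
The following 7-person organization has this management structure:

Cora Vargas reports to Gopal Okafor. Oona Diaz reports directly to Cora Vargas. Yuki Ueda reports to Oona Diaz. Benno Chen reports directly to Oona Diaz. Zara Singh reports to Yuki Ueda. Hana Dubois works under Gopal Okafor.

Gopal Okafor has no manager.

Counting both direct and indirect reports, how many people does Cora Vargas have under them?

Cora Vargas directly manages Oona Diaz. Under Oona Diaz: Benno Chen, Yuki Ueda, Zara Singh (3). That's 4 in total.

4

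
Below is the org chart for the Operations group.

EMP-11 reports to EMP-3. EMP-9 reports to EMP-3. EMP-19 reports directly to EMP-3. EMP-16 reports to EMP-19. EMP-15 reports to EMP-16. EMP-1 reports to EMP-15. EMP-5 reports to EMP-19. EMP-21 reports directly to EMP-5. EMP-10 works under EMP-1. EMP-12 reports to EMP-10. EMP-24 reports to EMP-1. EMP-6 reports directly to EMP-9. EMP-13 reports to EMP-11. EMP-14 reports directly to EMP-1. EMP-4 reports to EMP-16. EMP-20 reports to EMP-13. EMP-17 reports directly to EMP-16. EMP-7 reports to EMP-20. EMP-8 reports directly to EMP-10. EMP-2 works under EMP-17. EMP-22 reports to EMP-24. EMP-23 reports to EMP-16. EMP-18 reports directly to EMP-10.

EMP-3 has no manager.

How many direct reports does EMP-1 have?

EMP-1 directly manages EMP-10, EMP-24, EMP-14. That is 3 direct reports.

3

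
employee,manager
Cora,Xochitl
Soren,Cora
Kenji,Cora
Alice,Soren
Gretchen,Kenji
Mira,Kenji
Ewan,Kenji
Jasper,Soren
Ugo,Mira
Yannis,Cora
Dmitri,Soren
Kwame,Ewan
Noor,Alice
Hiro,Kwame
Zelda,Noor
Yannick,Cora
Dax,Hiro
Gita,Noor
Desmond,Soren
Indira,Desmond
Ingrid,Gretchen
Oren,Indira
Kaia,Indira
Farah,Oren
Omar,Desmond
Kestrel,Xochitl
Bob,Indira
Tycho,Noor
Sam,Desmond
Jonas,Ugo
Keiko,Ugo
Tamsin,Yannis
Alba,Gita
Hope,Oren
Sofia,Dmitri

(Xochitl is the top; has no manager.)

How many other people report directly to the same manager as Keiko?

1

Keiko reports to Ugo. Ugo's other direct reports are Jonas — 1 peer.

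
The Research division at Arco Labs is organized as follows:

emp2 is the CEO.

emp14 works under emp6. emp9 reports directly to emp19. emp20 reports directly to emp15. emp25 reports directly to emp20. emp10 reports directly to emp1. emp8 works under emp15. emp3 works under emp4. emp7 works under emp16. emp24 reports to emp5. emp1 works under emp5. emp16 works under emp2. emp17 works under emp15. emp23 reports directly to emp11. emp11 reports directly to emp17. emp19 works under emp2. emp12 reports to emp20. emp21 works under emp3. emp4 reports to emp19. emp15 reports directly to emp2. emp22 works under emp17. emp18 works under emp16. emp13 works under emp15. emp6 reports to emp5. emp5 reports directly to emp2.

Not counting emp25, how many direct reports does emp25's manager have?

1

emp25 reports to emp20. emp20's other direct reports are emp12 — 1 peer.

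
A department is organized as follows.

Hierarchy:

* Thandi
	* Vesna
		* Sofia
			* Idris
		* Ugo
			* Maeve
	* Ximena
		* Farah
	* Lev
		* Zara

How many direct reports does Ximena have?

Ximena directly manages Farah. That is 1 direct report.

1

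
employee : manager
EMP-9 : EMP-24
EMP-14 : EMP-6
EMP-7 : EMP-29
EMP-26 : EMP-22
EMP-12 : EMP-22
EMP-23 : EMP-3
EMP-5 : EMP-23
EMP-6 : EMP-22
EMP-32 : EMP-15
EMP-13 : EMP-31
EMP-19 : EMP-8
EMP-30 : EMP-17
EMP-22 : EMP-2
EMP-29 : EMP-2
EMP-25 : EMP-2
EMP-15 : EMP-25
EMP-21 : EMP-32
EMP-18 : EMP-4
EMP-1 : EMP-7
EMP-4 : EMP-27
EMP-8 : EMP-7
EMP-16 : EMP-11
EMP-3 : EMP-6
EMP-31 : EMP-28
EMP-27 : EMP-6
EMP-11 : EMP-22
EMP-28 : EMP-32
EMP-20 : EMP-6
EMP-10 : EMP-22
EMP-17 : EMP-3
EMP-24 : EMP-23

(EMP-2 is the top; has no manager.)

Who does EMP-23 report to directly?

EMP-23 reports directly to EMP-3.

EMP-3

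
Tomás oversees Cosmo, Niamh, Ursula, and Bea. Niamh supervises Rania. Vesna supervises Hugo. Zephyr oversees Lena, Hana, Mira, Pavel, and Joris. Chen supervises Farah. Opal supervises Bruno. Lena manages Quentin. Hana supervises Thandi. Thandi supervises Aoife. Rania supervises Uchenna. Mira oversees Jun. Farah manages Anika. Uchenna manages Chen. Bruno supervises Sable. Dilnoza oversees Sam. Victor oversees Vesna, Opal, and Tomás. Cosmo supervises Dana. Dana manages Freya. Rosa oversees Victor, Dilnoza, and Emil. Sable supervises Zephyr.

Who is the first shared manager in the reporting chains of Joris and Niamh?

Victor

Joris's chain of managers is Zephyr, Sable, Bruno, Opal, Victor, Rosa. Niamh's chain of managers is Tomás, Victor, Rosa. The first manager that appears in both chains is Victor.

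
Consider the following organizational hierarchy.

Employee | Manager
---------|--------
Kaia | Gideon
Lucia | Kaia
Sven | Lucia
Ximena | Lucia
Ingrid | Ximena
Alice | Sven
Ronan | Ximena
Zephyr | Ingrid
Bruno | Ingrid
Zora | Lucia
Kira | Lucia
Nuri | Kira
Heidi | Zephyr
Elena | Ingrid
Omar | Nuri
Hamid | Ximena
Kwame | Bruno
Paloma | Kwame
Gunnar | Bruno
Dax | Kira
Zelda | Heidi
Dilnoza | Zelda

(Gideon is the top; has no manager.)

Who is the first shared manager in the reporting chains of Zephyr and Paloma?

Ingrid

Zephyr's chain of managers is Ingrid, Ximena, Lucia, Kaia, Gideon. Paloma's chain of managers is Kwame, Bruno, Ingrid, Ximena, Lucia, Kaia, Gideon. The first manager that appears in both chains is Ingrid.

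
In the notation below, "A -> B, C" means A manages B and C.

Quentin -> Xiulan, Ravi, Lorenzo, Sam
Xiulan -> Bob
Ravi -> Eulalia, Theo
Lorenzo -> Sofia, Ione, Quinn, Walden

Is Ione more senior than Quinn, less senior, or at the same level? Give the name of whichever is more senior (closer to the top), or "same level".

same level

Both Ione and Quinn are 2 levels below Quentin.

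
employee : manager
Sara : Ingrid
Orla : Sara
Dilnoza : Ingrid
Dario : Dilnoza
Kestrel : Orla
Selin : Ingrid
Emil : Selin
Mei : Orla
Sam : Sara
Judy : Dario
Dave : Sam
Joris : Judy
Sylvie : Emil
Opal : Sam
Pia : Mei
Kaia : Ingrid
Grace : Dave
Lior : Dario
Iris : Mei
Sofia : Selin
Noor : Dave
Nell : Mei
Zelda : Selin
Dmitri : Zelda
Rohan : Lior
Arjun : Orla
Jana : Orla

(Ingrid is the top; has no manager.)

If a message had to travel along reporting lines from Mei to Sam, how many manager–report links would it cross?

3

Mei is 2 levels below Sara, and Sam is 1 level below Sara (their lowest common manager). The shortest path runs up from Mei to Sara and back down to Sam: 2 + 1 = 3 links.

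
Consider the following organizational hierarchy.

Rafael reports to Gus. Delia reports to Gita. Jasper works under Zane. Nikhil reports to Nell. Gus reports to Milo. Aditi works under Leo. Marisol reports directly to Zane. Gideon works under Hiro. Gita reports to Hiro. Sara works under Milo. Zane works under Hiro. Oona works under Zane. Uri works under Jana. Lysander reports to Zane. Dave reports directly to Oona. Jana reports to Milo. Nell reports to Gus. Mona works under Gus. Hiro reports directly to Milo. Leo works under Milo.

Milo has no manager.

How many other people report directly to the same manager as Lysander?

3

Lysander reports to Zane. Zane's other direct reports are Jasper, Oona, Marisol — 3 peers.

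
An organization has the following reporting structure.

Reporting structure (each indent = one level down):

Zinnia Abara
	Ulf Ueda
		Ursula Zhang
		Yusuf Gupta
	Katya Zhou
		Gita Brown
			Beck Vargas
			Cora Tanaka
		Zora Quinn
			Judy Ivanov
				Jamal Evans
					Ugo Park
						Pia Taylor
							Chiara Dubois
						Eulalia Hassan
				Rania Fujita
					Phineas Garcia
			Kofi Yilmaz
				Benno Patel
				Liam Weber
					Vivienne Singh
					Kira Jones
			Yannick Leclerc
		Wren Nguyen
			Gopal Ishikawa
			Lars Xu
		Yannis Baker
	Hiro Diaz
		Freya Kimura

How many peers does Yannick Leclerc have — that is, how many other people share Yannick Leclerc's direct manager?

2

Yannick Leclerc reports to Zora Quinn. Zora Quinn's other direct reports are Judy Ivanov, Kofi Yilmaz — 2 peers.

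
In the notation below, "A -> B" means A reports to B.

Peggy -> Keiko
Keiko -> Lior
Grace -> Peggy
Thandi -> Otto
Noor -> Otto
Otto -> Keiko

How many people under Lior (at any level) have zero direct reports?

3

The people in Lior's organization with no one reporting to them are Grace, Noor, Thandi. That is 3.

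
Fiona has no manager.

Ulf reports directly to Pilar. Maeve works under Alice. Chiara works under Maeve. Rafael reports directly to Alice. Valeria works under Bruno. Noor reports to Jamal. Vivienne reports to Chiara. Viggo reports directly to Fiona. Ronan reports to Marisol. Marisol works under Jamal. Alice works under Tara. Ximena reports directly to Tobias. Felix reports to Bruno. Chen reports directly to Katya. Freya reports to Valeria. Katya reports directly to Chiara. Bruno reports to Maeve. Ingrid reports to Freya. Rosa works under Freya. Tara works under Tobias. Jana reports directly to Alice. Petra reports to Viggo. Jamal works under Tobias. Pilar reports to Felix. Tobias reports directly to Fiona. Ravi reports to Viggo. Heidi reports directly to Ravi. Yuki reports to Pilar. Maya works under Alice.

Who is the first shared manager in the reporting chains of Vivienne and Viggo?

Fiona

Vivienne's chain of managers is Chiara, Maeve, Alice, Tara, Tobias, Fiona. Viggo's chain of managers is Fiona. The first manager that appears in both chains is Fiona.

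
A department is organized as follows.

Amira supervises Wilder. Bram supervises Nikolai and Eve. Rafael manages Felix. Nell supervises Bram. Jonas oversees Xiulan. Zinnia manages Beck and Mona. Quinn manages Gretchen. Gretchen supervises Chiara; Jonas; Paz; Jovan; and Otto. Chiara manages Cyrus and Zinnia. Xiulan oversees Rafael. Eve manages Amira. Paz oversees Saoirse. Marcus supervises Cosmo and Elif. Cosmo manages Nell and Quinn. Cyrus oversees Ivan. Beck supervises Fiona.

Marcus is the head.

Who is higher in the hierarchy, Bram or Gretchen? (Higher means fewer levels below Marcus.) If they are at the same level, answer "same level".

Both Bram and Gretchen are 3 levels below Marcus.

same level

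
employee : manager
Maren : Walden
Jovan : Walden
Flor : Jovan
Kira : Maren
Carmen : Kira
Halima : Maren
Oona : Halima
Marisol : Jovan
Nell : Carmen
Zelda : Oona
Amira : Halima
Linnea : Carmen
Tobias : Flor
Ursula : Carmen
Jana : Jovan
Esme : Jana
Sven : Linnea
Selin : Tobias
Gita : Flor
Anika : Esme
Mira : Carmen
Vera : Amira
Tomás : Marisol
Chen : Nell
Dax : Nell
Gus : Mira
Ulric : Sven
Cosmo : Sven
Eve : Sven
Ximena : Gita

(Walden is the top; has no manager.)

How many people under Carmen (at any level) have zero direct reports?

The people in Carmen's organization with no one reporting to them are Gus, Ursula, Eve, Cosmo, Ulric, Dax, Chen. That is 7.

7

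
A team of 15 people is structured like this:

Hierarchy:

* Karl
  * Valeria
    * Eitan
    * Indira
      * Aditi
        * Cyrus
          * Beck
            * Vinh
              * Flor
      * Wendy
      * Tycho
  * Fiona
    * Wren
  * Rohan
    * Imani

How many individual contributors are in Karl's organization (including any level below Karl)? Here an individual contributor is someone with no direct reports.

6

The people in Karl's organization with no one reporting to them are Imani, Wren, Tycho, Wendy, Flor, Eitan. That is 6.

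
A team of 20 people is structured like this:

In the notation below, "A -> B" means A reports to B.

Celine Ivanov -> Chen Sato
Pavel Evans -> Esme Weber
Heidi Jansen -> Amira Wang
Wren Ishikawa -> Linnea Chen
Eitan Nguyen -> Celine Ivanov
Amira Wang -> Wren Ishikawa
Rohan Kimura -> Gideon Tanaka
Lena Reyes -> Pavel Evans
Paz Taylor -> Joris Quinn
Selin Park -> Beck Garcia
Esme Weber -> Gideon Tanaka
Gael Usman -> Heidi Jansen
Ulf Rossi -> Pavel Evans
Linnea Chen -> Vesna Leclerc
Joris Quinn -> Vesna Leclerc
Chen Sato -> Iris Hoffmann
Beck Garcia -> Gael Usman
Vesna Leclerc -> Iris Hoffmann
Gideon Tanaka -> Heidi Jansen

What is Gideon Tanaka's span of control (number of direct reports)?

Gideon Tanaka directly manages Esme Weber, Rohan Kimura. That is 2 direct reports.

2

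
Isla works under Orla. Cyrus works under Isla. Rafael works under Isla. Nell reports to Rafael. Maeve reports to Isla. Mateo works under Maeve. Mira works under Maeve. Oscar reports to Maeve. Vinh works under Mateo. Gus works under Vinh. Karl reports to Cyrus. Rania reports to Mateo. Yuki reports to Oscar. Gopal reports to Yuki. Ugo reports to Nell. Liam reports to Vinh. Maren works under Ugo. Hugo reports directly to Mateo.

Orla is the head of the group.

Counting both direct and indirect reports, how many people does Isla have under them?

17

Isla directly manages Cyrus, Rafael, Maeve. Under Cyrus: Karl (1). Under Rafael: Nell, Ugo, Maren (3). Under Maeve: Oscar, Yuki, Gopal, Mira, Mateo, Hugo, Rania, Vinh, Liam, Gus (10). So Isla's organization is 3 direct reports plus everyone under them: 2 + 4 + 11 = 17.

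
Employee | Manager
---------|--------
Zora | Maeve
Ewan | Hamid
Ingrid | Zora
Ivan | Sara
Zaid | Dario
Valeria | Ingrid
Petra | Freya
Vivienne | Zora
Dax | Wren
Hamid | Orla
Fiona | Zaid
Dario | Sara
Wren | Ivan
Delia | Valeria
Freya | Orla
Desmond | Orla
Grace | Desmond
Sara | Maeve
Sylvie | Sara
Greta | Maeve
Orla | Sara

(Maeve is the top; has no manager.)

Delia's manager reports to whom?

Ingrid

Delia reports to Valeria, and Valeria reports to Ingrid. So Delia's skip-level manager is Ingrid.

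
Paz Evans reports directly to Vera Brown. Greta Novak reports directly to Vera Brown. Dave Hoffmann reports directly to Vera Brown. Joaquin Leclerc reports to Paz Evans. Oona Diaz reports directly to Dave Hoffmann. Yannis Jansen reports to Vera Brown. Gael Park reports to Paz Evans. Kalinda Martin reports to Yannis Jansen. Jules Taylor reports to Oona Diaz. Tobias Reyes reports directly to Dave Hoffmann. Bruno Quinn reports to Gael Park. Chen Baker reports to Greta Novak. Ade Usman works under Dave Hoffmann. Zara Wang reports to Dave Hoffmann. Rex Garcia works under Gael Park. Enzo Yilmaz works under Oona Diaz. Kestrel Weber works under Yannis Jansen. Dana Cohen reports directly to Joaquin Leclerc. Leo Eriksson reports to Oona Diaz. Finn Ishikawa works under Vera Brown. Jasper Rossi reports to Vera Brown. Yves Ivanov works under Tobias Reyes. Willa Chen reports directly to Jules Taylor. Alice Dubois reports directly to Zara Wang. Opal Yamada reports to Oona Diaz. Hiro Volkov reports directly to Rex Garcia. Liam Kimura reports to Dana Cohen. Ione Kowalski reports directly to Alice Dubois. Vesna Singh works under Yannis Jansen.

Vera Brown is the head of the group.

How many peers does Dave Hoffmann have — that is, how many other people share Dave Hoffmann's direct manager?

5

Dave Hoffmann reports to Vera Brown. Vera Brown's other direct reports are Paz Evans, Greta Novak, Yannis Jansen, Finn Ishikawa, Jasper Rossi — 5 peers.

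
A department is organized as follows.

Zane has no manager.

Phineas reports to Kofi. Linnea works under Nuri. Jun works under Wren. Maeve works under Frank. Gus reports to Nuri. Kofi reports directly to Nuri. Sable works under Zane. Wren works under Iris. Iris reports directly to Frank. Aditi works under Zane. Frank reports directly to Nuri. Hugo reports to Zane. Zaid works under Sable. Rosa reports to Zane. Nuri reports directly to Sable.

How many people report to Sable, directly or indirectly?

Sable directly manages Nuri, Zaid. Under Nuri: Linnea, Gus, Frank, Maeve, Iris, Wren, Jun, Kofi, Phineas (9). Zaid has no reports. So Sable's organization is 2 direct reports plus everyone under them: 10 + 1 = 11.

11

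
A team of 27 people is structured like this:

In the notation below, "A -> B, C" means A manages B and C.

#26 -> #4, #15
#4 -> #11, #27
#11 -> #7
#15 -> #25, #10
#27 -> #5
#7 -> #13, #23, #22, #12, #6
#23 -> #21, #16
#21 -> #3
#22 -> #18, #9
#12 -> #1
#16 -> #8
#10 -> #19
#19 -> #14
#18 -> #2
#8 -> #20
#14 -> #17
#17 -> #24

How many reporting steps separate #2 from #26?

6

Chain from #2 up to #26: #2 → #18 → #22 → #7 → #11 → #4 → #26. That is 6 steps up, so #2 is 6 levels below #26.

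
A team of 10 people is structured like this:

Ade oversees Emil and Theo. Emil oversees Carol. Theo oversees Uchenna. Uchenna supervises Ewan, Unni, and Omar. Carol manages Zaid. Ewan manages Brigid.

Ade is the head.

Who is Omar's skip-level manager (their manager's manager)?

Omar reports to Uchenna, and Uchenna reports to Theo. So Omar's skip-level manager is Theo.

Theo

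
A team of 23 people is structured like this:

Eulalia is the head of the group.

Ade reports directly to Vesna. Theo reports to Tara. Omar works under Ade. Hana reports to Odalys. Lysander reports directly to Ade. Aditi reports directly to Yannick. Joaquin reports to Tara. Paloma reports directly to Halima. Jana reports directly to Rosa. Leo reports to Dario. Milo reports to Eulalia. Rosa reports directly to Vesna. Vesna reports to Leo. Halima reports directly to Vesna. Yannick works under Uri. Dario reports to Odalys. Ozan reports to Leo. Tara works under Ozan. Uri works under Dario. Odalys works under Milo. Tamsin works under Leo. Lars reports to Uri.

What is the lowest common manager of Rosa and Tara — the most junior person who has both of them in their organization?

Leo

Rosa's chain of managers is Vesna, Leo, Dario, Odalys, Milo, Eulalia. Tara's chain of managers is Ozan, Leo, Dario, Odalys, Milo, Eulalia. The first manager that appears in both chains is Leo.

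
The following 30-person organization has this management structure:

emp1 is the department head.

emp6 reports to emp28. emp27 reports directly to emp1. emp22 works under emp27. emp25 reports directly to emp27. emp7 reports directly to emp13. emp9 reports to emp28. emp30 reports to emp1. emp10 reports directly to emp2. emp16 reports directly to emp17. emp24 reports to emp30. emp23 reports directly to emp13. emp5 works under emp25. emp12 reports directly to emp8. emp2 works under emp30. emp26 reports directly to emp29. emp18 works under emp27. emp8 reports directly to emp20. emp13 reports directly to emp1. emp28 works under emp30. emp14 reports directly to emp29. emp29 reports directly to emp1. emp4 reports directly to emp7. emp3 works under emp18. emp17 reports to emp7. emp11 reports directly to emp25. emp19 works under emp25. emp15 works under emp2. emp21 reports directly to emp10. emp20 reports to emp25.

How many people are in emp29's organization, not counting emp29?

2

emp29 directly manages emp26, emp14. emp26 has no reports. emp14 has no reports. So emp29's organization is 2 direct reports plus everyone under them: 1 + 1 = 2.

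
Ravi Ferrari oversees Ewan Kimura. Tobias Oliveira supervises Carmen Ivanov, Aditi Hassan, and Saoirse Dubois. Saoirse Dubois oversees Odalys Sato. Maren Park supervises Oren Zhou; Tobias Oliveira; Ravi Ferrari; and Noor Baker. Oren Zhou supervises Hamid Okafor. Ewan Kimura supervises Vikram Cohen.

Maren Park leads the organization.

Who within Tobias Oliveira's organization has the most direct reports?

Direct-report counts within Tobias Oliveira's organization: Tobias Oliveira has 3; Saoirse Dubois has 1. The largest is 3, held by Tobias Oliveira.

Tobias Oliveira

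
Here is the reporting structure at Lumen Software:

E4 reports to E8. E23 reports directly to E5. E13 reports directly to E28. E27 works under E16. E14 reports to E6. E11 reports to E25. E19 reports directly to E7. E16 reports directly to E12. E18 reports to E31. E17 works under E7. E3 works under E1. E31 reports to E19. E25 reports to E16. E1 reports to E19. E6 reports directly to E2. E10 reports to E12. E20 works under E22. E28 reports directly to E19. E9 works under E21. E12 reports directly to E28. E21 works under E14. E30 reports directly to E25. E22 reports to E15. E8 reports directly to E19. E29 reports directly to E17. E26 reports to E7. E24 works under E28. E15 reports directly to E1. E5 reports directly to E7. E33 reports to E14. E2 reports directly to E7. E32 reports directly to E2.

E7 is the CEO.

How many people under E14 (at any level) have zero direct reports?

The people in E14's organization with no one reporting to them are E33, E9. That is 2.

2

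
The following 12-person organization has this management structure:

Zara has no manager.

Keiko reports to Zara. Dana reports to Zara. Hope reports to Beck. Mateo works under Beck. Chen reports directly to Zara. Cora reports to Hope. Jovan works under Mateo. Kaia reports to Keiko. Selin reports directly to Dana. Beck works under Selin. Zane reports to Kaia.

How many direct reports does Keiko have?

Keiko directly manages Kaia. That is 1 direct report.

1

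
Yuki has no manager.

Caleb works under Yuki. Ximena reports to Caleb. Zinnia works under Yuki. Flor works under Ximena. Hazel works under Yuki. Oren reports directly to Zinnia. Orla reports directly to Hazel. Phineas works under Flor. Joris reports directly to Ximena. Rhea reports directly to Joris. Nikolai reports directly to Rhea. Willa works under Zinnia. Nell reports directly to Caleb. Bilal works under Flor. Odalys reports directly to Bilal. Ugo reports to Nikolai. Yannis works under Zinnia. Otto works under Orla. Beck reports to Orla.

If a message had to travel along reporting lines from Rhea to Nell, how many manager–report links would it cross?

Rhea is 3 levels below Caleb, and Nell is 1 level below Caleb (their lowest common manager). The shortest path runs up from Rhea to Caleb and back down to Nell: 3 + 1 = 4 links.

4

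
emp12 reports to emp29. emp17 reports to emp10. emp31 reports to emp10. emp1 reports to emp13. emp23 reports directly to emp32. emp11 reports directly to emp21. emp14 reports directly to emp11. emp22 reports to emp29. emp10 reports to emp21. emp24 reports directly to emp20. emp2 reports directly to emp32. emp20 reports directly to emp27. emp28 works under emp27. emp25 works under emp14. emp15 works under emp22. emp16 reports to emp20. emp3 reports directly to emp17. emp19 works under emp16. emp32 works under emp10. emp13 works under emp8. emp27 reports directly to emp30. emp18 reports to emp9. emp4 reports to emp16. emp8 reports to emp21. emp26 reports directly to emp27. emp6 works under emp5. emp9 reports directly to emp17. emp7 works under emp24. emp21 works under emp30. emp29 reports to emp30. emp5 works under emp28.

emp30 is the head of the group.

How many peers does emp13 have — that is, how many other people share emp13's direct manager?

emp13 reports to emp8, and emp8 has no other direct reports. emp13 has 0 peers.

0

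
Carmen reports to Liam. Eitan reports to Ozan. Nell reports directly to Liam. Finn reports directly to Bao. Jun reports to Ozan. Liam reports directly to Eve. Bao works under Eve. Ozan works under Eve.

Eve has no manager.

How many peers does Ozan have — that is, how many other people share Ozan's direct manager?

2

Ozan reports to Eve. Eve's other direct reports are Liam, Bao — 2 peers.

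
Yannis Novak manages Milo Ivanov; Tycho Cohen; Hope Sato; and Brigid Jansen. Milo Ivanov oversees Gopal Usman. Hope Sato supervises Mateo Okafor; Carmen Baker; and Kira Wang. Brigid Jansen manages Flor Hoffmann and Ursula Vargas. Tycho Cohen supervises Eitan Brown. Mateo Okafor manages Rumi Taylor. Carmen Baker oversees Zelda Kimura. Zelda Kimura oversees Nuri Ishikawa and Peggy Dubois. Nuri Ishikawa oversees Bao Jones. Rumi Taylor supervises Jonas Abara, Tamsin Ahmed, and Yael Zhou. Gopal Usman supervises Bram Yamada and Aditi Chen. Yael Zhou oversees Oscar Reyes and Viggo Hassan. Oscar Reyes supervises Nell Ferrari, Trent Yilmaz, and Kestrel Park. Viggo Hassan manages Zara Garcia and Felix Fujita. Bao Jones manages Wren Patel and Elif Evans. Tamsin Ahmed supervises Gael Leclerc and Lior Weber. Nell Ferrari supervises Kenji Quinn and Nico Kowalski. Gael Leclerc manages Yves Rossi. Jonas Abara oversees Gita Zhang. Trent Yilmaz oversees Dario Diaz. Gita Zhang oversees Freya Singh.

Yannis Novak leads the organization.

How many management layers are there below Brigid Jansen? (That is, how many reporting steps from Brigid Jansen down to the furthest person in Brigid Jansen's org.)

The longest chain under Brigid Jansen runs Brigid Jansen → Ursula Vargas, which is 1 level below Brigid Jansen.

1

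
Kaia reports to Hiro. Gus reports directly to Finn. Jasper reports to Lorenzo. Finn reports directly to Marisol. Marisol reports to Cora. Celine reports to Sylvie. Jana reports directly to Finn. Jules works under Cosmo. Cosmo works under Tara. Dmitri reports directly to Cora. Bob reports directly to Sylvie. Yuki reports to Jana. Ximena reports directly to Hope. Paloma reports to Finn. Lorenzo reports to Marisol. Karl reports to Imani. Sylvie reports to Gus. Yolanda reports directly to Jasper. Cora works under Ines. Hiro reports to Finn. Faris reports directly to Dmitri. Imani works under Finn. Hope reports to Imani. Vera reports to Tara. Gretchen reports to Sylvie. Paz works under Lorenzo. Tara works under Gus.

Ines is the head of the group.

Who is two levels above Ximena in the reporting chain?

Imani

Ximena reports to Hope, and Hope reports to Imani. So Ximena's skip-level manager is Imani.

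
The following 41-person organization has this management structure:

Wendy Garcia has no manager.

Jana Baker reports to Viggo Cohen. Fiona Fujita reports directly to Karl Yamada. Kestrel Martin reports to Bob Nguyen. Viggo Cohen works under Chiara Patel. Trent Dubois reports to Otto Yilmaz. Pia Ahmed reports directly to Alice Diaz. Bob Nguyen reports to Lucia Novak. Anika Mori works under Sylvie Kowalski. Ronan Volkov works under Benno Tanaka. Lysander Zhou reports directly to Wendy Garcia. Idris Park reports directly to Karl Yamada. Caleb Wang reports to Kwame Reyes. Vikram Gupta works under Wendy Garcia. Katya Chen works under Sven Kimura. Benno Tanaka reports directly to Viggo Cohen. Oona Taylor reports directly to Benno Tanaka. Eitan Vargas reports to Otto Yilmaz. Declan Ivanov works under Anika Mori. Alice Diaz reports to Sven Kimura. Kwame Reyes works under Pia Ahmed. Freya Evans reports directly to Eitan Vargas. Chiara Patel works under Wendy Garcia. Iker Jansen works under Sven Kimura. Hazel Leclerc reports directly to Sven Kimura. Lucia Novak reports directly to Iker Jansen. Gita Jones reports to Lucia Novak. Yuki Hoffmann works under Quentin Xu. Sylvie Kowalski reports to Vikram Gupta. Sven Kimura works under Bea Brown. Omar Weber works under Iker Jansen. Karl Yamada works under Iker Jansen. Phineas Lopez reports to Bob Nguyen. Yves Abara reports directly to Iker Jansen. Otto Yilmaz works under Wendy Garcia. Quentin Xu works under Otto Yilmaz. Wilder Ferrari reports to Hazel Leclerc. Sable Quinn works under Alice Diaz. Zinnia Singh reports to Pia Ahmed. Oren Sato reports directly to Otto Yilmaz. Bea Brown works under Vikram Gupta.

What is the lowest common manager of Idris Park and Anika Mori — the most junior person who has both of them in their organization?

Idris Park's chain of managers is Karl Yamada, Iker Jansen, Sven Kimura, Bea Brown, Vikram Gupta, Wendy Garcia. Anika Mori's chain of managers is Sylvie Kowalski, Vikram Gupta, Wendy Garcia. The first manager that appears in both chains is Vikram Gupta.

Vikram Gupta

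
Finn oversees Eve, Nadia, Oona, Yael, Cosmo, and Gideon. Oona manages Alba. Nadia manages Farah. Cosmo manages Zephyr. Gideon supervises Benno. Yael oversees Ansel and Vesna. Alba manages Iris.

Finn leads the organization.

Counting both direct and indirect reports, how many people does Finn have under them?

Finn directly manages Eve, Oona, Nadia, Cosmo, Gideon, Yael. Eve has no reports. Under Oona: Alba, Iris (2). Under Nadia: Farah (1). Under Cosmo: Zephyr (1). Under Gideon: Benno (1). Under Yael: Vesna, Ansel (2). So Finn's organization is 6 direct reports plus everyone under them: 1 + 3 + 2 + 2 + 2 + 3 = 13.

13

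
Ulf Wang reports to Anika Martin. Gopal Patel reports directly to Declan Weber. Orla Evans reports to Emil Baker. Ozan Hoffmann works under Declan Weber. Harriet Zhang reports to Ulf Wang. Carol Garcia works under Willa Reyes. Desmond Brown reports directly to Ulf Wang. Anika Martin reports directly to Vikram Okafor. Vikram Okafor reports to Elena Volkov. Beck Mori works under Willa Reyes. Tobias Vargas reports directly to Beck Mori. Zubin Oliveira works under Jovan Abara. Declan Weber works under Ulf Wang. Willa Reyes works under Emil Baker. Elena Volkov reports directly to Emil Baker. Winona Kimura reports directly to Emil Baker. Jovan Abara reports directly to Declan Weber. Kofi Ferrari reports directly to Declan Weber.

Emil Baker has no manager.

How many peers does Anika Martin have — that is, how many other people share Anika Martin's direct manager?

0

Anika Martin reports to Vikram Okafor, and Vikram Okafor has no other direct reports. Anika Martin has 0 peers.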